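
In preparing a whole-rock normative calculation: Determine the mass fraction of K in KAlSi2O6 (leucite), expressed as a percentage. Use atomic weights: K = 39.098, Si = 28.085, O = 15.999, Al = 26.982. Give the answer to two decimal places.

M(KAlSi2O6) = 218.244 g/mol.
K contributes 1 × 39.098 = 39.098 g per mole.
39.098/218.244 = 0.1791 → 17.91%.

17.91 weight percent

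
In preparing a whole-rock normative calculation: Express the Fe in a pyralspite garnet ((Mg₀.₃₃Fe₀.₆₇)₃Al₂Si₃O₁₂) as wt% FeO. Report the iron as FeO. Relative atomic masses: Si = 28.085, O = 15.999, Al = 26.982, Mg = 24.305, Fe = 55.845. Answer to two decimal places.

Molar mass of (Mg₀.₃₃Fe₀.₆₇)₃Al₂Si₃O₁₂ = 0.99·24.305 + 2.01·55.845 + 2·26.982 + 3·28.085 + 12·15.999 = 466.517 g/mol.
Each formula unit contains 2.01 Fe, equivalent to 2.01/1 = 2.0100 mol FeO.
M(FeO) = 1×55.845 + 1×15.999 = 71.844 g/mol.
Mass of FeO per formula unit = 2.0100 × 71.844 = 144.406 g.
FeO wt% = 144.406 / 466.517 × 100 = 30.95%.

30.95 wt%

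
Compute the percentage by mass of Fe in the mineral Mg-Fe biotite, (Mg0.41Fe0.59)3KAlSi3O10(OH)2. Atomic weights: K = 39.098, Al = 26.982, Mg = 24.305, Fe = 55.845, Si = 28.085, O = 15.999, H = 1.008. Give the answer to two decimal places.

20.89 wt%

M((Mg0.41Fe0.59)3KAlSi3O10(OH)2) = 473.080 g/mol.
Fe contributes 1.77 × 55.845 = 98.846 g per mole.
98.846/473.080 = 0.2089 → 20.89%.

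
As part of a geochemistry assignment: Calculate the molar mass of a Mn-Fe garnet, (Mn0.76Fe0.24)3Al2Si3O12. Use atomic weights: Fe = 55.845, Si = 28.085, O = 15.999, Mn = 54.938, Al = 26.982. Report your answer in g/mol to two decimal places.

495.67 g/mol

The formula mass is the sum 2.28×54.938 + 0.72×55.845 + 2×26.982 + 3×28.085 + 12×15.999.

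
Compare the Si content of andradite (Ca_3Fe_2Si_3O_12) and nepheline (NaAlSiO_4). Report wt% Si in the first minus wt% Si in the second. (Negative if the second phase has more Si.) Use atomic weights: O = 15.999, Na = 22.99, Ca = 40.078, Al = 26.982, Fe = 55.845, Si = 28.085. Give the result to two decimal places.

Si in Ca_3Fe_2Si_3O_12: molar mass 508.167 g/mol; 3×28.085 = 84.255 g → 16.58 wt%.
Si in NaAlSiO_4: molar mass 142.053 g/mol; 1×28.085 = 28.085 g → 19.77 wt%.
Difference = 16.58 − 19.77 = -3.19 percentage points.

-3.19 percentage points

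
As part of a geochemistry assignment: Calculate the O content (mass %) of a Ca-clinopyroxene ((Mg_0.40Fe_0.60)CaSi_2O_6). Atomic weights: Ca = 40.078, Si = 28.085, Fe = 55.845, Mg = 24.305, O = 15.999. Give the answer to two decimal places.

40.77 mass %

Molar mass of (Mg_0.40Fe_0.60)CaSi_2O_6: 0.40*24.305 + 0.60*55.845 + 1*40.078 + 2*28.085 + 6*15.999 = 235.471 g/mol.
Mass of O per formula unit: 6 × 15.999 = 95.994 g.
Weight fraction O = 95.994 / 235.471 = 0.4077.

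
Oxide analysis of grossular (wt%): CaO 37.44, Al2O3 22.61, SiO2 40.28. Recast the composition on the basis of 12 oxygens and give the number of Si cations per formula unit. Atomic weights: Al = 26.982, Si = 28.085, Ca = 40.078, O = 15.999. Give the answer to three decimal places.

37.44 wt% CaO ÷ 56.077 g/mol = 0.66765 mol, giving 0.66765 Ca and 0.66765 O.
22.61 wt% Al2O3 ÷ 101.961 g/mol = 0.22175 mol, giving 0.44350 Al and 0.66525 O.
40.28 wt% SiO2 ÷ 60.083 g/mol = 0.67041 mol, giving 0.67041 Si and 1.34082 O.
Oxygen sums to 2.67372; scaling by 12/2.67372 = 4.48813 puts the formula on 12 O.
Si: 0.67041 × 4.48813 = 3.009 atoms per formula unit.

3.009 Si apfu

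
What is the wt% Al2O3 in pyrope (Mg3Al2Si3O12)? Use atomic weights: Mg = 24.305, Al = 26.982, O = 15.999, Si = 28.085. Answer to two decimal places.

25.29 wt%

M(Mg3Al2Si3O12) = 403.122 g/mol; M(Al2O3) = 101.961 g/mol.
Moles Al2O3 per formula unit = 2 Al ÷ 2 = 1.0000.
Al2O3 fraction = (1.0000 × 101.961) / 403.122 = 101.961/403.122 = 0.2529.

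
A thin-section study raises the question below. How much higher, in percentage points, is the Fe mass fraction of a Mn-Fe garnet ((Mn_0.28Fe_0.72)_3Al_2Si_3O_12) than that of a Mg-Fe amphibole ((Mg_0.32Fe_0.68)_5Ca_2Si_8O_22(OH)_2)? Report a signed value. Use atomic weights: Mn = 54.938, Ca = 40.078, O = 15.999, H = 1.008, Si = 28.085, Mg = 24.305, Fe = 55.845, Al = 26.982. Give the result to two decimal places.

M((Mn_0.28Fe_0.72)_3Al_2Si_3O_12) = 496.980 g/mol, so wt% Fe = 120.625/496.980 × 100 = 24.27%.
M((Mg_0.32Fe_0.68)_5Ca_2Si_8O_22(OH)_2) = 919.589 g/mol, so wt% Fe = 189.873/919.589 × 100 = 20.65%.
24.27 − 20.65 = 3.62 pp.

3.62 percentage points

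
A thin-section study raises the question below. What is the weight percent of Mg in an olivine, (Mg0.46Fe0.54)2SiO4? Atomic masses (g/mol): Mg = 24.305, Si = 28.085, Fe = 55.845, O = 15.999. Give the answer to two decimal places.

Molar mass of (Mg0.46Fe0.54)2SiO4: 0.92*24.305 + 1.08*55.845 + 1*28.085 + 4*15.999 = 174.754 g/mol.
Mass of Mg per formula unit: 0.92 × 24.305 = 22.361 g.
Weight fraction Mg = 22.361 / 174.754 = 0.1280.

12.80 wt%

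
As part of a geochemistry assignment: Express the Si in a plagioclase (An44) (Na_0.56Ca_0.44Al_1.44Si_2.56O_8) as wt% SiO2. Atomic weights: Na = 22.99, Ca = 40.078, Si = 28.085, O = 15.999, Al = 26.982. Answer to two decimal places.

57.13 wt%

Molar mass of Na_0.56Ca_0.44Al_1.44Si_2.56O_8 = 0.56*22.99 + 0.44*40.078 + 1.44*26.982 + 2.56*28.085 + 8*15.999 = 269.252 g/mol.
Each formula unit contains 2.56 Si, equivalent to 2.56/1 = 2.5600 mol SiO2.
M(SiO2) = 1×28.085 + 2×15.999 = 60.083 g/mol.
Mass of SiO2 per formula unit = 2.5600 × 60.083 = 153.812 g.
SiO2 wt% = 153.812 / 269.252 × 100 = 57.13%.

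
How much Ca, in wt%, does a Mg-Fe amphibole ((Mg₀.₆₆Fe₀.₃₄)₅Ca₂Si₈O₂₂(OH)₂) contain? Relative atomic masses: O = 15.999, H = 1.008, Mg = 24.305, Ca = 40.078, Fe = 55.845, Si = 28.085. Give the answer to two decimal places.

9.26 wt%

Formula mass = 3.30×24.305 + 1.70×55.845 + 2×40.078 + 8×28.085 + 24×15.999 + 2×1.008 = 865.971 g/mol, of which 80.156 g is Ca.
So Ca makes up 80.156/865.971 = 0.0926 of the mass, i.e. 9.26%.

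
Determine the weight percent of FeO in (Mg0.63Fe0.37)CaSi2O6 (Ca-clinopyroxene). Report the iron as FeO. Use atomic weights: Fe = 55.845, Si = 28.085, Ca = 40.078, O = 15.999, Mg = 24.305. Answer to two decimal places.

11.65 wt%

Formula mass = 228.217 g/mol.
0.37 Fe → 0.3700 mol FeO per formula unit; M(FeO) = 71.844, so FeO mass = 26.582 g.
26.582/228.217 × 100 = 11.65 wt%.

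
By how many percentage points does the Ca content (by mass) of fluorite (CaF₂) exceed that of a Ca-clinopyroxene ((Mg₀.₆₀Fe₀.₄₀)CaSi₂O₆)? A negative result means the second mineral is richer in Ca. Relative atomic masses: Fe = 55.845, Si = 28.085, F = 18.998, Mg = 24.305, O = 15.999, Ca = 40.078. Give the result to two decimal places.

M(CaF₂) = 78.074 g/mol, so wt% Ca = 40.078/78.074 × 100 = 51.33%.
M((Mg₀.₆₀Fe₀.₄₀)CaSi₂O₆) = 229.163 g/mol, so wt% Ca = 40.078/229.163 × 100 = 17.49%.
51.33 − 17.49 = 33.84 pp.

33.84 percentage points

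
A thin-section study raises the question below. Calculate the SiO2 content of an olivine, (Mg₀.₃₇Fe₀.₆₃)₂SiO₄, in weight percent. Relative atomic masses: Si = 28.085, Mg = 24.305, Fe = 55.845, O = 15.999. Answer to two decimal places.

33.30 wt%

Molar mass of (Mg₀.₃₇Fe₀.₆₃)₂SiO₄ = 0.74×24.305 + 1.26×55.845 + 1×28.085 + 4×15.999 = 180.431 g/mol.
Each formula unit contains 1 Si, equivalent to 1/1 = 1.0000 mol SiO2.
M(SiO2) = 1×28.085 + 2×15.999 = 60.083 g/mol.
Mass of SiO2 per formula unit = 1.0000 × 60.083 = 60.083 g.
SiO2 wt% = 60.083 / 180.431 × 100 = 33.30%.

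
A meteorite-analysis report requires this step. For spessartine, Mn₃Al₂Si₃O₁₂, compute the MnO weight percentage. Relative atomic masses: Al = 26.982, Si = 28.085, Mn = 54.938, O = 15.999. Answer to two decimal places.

42.99 wt%

Molar mass of Mn₃Al₂Si₃O₁₂ = 3·54.938 + 2·26.982 + 3·28.085 + 12·15.999 = 495.021 g/mol.
Each formula unit contains 3 Mn, equivalent to 3/1 = 3.0000 mol MnO.
M(MnO) = 1×54.938 + 1×15.999 = 70.937 g/mol.
Mass of MnO per formula unit = 3.0000 × 70.937 = 212.811 g.
MnO wt% = 212.811 / 495.021 × 100 = 42.99%.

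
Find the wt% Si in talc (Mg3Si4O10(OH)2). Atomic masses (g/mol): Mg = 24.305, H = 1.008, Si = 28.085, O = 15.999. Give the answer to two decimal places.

Molar mass of Mg3Si4O10(OH)2: 3·24.305 + 4·28.085 + 12·15.999 + 2·1.008 = 379.259 g/mol.
Mass of Si per formula unit: 4 × 28.085 = 112.340 g.
Weight fraction Si = 112.340 / 379.259 = 0.2962.

29.62 mass %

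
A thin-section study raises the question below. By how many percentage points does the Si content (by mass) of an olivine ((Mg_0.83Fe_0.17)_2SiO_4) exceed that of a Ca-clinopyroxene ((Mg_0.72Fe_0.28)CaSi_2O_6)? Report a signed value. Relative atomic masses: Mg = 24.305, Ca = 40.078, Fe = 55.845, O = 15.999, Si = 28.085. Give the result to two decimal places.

First mineral: 28.085 g Si in 151.415 g formula = 18.55 wt% Si.
Second mineral: 56.170 g Si in 225.378 g formula = 24.92 wt% Si.
18.55% − 24.92% gives a difference of -6.37 percentage points.

-6.37 percentage points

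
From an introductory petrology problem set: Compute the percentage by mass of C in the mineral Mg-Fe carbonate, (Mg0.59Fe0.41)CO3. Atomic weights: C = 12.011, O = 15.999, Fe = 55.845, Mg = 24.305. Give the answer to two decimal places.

Molar mass of (Mg0.59Fe0.41)CO3: 0.59×24.305 + 0.41×55.845 + 1×12.011 + 3×15.999 = 97.244 g/mol.
Mass of C per formula unit: 1 × 12.011 = 12.011 g.
Weight fraction C = 12.011 / 97.244 = 0.1235.

12.35 wt%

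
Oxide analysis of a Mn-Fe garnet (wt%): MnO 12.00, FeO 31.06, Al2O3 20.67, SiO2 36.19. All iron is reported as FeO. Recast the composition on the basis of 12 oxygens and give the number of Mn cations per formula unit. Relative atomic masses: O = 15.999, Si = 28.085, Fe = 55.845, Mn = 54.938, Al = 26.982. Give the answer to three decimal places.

12.00 wt% MnO ÷ 70.937 g/mol = 0.16916 mol, giving 0.16916 Mn and 0.16916 O.
31.06 wt% FeO ÷ 71.844 g/mol = 0.43233 mol, giving 0.43233 Fe and 0.43233 O.
20.67 wt% Al2O3 ÷ 101.961 g/mol = 0.20272 mol, giving 0.40544 Al and 0.60816 O.
36.19 wt% SiO2 ÷ 60.083 g/mol = 0.60233 mol, giving 0.60233 Si and 1.20466 O.
Oxygen sums to 2.41431; scaling by 12/2.41431 = 4.97036 puts the formula on 12 O.
Mn: 0.16916 × 4.97036 = 0.841 atoms per formula unit.

0.841 Mn apfu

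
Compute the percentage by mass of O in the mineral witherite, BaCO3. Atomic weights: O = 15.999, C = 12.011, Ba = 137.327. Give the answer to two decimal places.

24.32 weight percent

M(BaCO3) = 197.335 g/mol.
O contributes 3 × 15.999 = 47.997 g per mole.
47.997/197.335 = 0.2432 → 24.32%.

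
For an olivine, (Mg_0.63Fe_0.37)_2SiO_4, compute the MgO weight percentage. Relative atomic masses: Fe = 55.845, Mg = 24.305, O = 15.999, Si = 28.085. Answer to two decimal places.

M((Mg_0.63Fe_0.37)_2SiO_4) = 164.031 g/mol; M(MgO) = 40.304 g/mol.
Moles MgO per formula unit = 1.26 Mg ÷ 1 = 1.2600.
MgO fraction = (1.2600 × 40.304) / 164.031 = 50.783/164.031 = 0.3096.

30.96 wt%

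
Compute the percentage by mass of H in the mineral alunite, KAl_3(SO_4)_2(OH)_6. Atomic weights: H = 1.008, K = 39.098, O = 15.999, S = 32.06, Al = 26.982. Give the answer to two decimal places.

Molar mass of KAl_3(SO_4)_2(OH)_6: 1·39.098 + 3·26.982 + 2·32.06 + 14·15.999 + 6·1.008 = 414.198 g/mol.
Mass of H per formula unit: 6 × 1.008 = 6.048 g.
Weight fraction H = 6.048 / 414.198 = 0.0146.

1.46 mass %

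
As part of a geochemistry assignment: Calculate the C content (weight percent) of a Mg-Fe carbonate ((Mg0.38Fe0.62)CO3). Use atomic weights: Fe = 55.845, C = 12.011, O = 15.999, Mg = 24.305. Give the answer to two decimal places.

Formula mass = 0.38×24.305 + 0.62×55.845 + 1×12.011 + 3×15.999 = 103.868 g/mol, of which 12.011 g is C.
So C makes up 12.011/103.868 = 0.1156 of the mass, i.e. 11.56%.

11.56 weight percent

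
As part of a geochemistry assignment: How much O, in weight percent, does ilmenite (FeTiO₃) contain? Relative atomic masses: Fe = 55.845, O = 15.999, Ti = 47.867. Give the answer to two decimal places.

M(FeTiO₃) = 151.709 g/mol.
O contributes 3 × 15.999 = 47.997 g per mole.
47.997/151.709 = 0.3164 → 31.64%.

31.64 weight percent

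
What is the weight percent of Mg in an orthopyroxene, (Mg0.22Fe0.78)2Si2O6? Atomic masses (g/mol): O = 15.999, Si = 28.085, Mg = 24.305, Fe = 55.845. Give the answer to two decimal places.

4.28 wt%

Formula mass = 0.44×24.305 + 1.56×55.845 + 2×28.085 + 6×15.999 = 249.976 g/mol, of which 10.694 g is Mg.
So Mg makes up 10.694/249.976 = 0.0428 of the mass, i.e. 4.28%.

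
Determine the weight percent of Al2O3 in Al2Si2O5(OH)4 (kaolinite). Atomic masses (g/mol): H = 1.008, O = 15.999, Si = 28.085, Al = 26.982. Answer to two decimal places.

Molar mass of Al2Si2O5(OH)4 = 2*26.982 + 2*28.085 + 9*15.999 + 4*1.008 = 258.157 g/mol.
Each formula unit contains 2 Al, equivalent to 2/2 = 1.0000 mol Al2O3.
M(Al2O3) = 2×26.982 + 3×15.999 = 101.961 g/mol.
Mass of Al2O3 per formula unit = 1.0000 × 101.961 = 101.961 g.
Al2O3 wt% = 101.961 / 258.157 × 100 = 39.50%.

39.50 wt%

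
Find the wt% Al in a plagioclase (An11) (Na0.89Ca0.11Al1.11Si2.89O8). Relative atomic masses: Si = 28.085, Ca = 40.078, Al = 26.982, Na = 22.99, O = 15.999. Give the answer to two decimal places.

11.35 wt%

Formula mass = 0.89*22.99 + 0.11*40.078 + 1.11*26.982 + 2.89*28.085 + 8*15.999 = 263.977 g/mol, of which 29.950 g is Al.
So Al makes up 29.950/263.977 = 0.1135 of the mass, i.e. 11.35%.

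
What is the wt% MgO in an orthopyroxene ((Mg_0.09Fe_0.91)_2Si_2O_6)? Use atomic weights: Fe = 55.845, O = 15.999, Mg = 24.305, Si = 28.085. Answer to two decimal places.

Molar mass of (Mg_0.09Fe_0.91)_2Si_2O_6 = 0.18*24.305 + 1.82*55.845 + 2*28.085 + 6*15.999 = 258.177 g/mol.
Each formula unit contains 0.18 Mg, equivalent to 0.18/1 = 0.1800 mol MgO.
M(MgO) = 1×24.305 + 1×15.999 = 40.304 g/mol.
Mass of MgO per formula unit = 0.1800 × 40.304 = 7.255 g.
MgO wt% = 7.255 / 258.177 × 100 = 2.81%.

2.81 wt%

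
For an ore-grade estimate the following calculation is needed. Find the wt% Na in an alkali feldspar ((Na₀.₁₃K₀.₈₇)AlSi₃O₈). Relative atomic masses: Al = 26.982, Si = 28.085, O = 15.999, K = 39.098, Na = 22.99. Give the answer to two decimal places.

Formula mass = 0.13*22.99 + 0.87*39.098 + 1*26.982 + 3*28.085 + 8*15.999 = 276.233 g/mol, of which 2.989 g is Na.
So Na makes up 2.989/276.233 = 0.0108 of the mass, i.e. 1.08%.

1.08 wt%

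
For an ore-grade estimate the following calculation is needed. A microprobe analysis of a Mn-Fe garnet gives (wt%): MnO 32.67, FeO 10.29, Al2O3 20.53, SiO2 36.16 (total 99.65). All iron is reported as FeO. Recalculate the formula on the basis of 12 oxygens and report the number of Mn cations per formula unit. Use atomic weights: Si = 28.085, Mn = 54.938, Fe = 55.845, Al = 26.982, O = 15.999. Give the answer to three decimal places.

32.67 wt% MnO ÷ 70.937 g/mol = 0.46055 mol, giving 0.46055 Mn and 0.46055 O.
10.29 wt% FeO ÷ 71.844 g/mol = 0.14323 mol, giving 0.14323 Fe and 0.14323 O.
20.53 wt% Al2O3 ÷ 101.961 g/mol = 0.20135 mol, giving 0.40270 Al and 0.60405 O.
36.16 wt% SiO2 ÷ 60.083 g/mol = 0.60183 mol, giving 0.60183 Si and 1.20366 O.
Oxygen sums to 2.41149; scaling by 12/2.41149 = 4.97618 puts the formula on 12 O.
Mn: 0.46055 × 4.97618 = 2.292 atoms per formula unit.

2.292 Mn apfu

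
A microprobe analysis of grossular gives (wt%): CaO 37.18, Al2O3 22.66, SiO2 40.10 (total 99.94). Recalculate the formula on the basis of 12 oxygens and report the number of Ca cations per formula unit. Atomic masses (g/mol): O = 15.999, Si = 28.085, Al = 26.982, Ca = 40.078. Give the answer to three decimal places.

CaO (M=56.077): mol = 0.66302; Ca = 0.66302, O = 0.66302.
Al2O3 (M=101.961): mol = 0.22224; Al = 0.44448, O = 0.66672.
SiO2 (M=60.083): mol = 0.66741; Si = 0.66741, O = 1.33482.
ΣO = 2.66456; factor = 12/ΣO = 4.50356.
Ca apfu = 0.66302 × 4.50356 = 2.986.

2.986 Ca apfu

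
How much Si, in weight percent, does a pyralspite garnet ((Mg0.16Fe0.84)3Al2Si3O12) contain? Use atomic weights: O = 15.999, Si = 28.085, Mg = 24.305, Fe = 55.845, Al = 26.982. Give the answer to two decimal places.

17.46 weight percent

M((Mg0.16Fe0.84)3Al2Si3O12) = 482.603 g/mol.
Si contributes 3 × 28.085 = 84.255 g per mole.
84.255/482.603 = 0.1746 → 17.46%.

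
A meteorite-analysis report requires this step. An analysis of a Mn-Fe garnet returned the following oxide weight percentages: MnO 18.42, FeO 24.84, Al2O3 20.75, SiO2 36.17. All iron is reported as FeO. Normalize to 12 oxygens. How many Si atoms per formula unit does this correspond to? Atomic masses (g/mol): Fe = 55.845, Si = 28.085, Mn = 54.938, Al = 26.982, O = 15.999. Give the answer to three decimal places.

18.42 wt% MnO ÷ 70.937 g/mol = 0.25967 mol, giving 0.25967 Mn and 0.25967 O.
24.84 wt% FeO ÷ 71.844 g/mol = 0.34575 mol, giving 0.34575 Fe and 0.34575 O.
20.75 wt% Al2O3 ÷ 101.961 g/mol = 0.20351 mol, giving 0.40702 Al and 0.61053 O.
36.17 wt% SiO2 ÷ 60.083 g/mol = 0.60200 mol, giving 0.60200 Si and 1.20400 O.
Oxygen sums to 2.41995; scaling by 12/2.41995 = 4.95878 puts the formula on 12 O.
Si: 0.60200 × 4.95878 = 2.985 atoms per formula unit.

2.985 Si apfu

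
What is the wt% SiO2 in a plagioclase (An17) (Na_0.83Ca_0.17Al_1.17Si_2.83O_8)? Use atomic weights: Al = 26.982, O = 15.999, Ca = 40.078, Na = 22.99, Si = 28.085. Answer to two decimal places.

64.18 wt%

M(Na_0.83Ca_0.17Al_1.17Si_2.83O_8) = 264.936 g/mol; M(SiO2) = 60.083 g/mol.
Moles SiO2 per formula unit = 2.83 Si ÷ 1 = 2.8300.
SiO2 fraction = (2.8300 × 60.083) / 264.936 = 170.035/264.936 = 0.6418.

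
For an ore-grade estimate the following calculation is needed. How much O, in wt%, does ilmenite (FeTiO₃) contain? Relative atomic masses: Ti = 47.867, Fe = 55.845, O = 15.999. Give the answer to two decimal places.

31.64 wt%

Formula mass = 1·55.845 + 1·47.867 + 3·15.999 = 151.709 g/mol, of which 47.997 g is O.
So O makes up 47.997/151.709 = 0.3164 of the mass, i.e. 31.64%.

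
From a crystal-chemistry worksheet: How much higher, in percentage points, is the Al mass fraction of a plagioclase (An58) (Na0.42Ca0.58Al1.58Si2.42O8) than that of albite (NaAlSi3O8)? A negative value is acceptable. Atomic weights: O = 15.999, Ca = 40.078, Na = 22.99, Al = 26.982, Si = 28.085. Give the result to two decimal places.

Al in Na0.42Ca0.58Al1.58Si2.42O8: molar mass 271.490 g/mol; 1.58×26.982 = 42.632 g → 15.70 wt%.
Al in NaAlSi3O8: molar mass 262.219 g/mol; 1×26.982 = 26.982 g → 10.29 wt%.
Difference = 15.70 − 10.29 = 5.41 percentage points.

5.41 percentage points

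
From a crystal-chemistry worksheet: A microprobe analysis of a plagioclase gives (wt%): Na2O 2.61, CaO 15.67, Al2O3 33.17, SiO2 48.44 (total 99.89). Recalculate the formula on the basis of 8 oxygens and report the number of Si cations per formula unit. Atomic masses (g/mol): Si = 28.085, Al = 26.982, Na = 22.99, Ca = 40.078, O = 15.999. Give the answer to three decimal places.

Na2O (M=61.979): mol = 0.04211; Na = 0.08422, O = 0.04211.
CaO (M=56.077): mol = 0.27944; Ca = 0.27944, O = 0.27944.
Al2O3 (M=101.961): mol = 0.32532; Al = 0.65064, O = 0.97596.
SiO2 (M=60.083): mol = 0.80622; Si = 0.80622, O = 1.61244.
ΣO = 2.90995; factor = 8/ΣO = 2.74919.
Si apfu = 0.80622 × 2.74919 = 2.216.

2.216 Si apfu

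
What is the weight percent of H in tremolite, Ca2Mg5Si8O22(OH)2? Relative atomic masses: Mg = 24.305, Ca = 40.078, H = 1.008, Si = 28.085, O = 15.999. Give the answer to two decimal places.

M(Ca2Mg5Si8O22(OH)2) = 812.353 g/mol.
H contributes 2 × 1.008 = 2.016 g per mole.
2.016/812.353 = 0.0025 → 0.25%.

0.25 mass %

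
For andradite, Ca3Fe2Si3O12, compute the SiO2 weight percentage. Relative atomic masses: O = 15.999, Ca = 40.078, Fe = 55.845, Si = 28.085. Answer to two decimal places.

35.47 wt%

Formula mass = 508.167 g/mol.
3 Si → 3.0000 mol SiO2 per formula unit; M(SiO2) = 60.083, so SiO2 mass = 180.249 g.
180.249/508.167 × 100 = 35.47 wt%.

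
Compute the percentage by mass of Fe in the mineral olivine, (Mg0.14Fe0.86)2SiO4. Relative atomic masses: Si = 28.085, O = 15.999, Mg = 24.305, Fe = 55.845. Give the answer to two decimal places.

49.27 mass %

Formula mass = 0.28*24.305 + 1.72*55.845 + 1*28.085 + 4*15.999 = 194.940 g/mol, of which 96.053 g is Fe.
So Fe makes up 96.053/194.940 = 0.4927 of the mass, i.e. 49.27%.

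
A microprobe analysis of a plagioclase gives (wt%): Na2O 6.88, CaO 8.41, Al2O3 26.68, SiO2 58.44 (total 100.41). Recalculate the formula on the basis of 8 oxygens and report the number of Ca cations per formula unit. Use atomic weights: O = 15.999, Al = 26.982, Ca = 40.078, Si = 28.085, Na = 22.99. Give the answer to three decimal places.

Na2O (M=61.979): mol = 0.11101; Na = 0.22202, O = 0.11101.
CaO (M=56.077): mol = 0.14997; Ca = 0.14997, O = 0.14997.
Al2O3 (M=101.961): mol = 0.26167; Al = 0.52334, O = 0.78501.
SiO2 (M=60.083): mol = 0.97265; Si = 0.97265, O = 1.94530.
ΣO = 2.99129; factor = 8/ΣO = 2.67443.
Ca apfu = 0.14997 × 2.67443 = 0.401.

0.401 Ca apfu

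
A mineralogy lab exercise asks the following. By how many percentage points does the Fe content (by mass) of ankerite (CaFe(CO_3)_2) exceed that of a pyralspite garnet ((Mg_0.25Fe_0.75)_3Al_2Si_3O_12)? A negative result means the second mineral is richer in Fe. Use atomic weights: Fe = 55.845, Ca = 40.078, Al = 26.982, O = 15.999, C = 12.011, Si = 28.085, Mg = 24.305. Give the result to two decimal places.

M(CaFe(CO_3)_2) = 215.939 g/mol, so wt% Fe = 55.845/215.939 × 100 = 25.86%.
M((Mg_0.25Fe_0.75)_3Al_2Si_3O_12) = 474.087 g/mol, so wt% Fe = 125.651/474.087 × 100 = 26.50%.
25.86 − 26.50 = -0.64 pp.

-0.64 percentage points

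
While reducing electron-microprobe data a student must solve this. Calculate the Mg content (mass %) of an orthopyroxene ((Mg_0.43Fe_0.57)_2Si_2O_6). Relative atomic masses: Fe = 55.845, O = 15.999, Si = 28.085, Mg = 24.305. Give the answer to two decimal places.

8.83 mass %

Formula mass = 0.86*24.305 + 1.14*55.845 + 2*28.085 + 6*15.999 = 236.730 g/mol, of which 20.902 g is Mg.
So Mg makes up 20.902/236.730 = 0.0883 of the mass, i.e. 8.83%.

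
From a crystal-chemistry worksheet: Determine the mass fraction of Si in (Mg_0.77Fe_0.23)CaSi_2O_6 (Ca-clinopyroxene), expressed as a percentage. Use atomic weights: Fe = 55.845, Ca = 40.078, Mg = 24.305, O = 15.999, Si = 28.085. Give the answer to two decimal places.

25.10 wt%

Molar mass of (Mg_0.77Fe_0.23)CaSi_2O_6: 0.77×24.305 + 0.23×55.845 + 1×40.078 + 2×28.085 + 6×15.999 = 223.801 g/mol.
Mass of Si per formula unit: 2 × 28.085 = 56.170 g.
Weight fraction Si = 56.170 / 223.801 = 0.2510.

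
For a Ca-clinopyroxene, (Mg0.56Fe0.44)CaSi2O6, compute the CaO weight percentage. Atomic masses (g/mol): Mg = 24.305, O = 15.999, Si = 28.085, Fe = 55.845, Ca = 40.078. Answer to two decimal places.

24.34 wt%

M((Mg0.56Fe0.44)CaSi2O6) = 230.425 g/mol; M(CaO) = 56.077 g/mol.
Moles CaO per formula unit = 1 Ca ÷ 1 = 1.0000.
CaO fraction = (1.0000 × 56.077) / 230.425 = 56.077/230.425 = 0.2434.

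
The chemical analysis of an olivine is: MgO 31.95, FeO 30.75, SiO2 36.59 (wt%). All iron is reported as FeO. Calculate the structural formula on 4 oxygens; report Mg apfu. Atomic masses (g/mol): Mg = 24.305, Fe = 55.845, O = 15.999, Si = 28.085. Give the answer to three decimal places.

MgO: 31.95/40.304 = 0.79273 mol → 0.79273 mol Mg, 0.79273 mol O.
FeO: 30.75/71.844 = 0.42801 mol → 0.42801 mol Fe, 0.42801 mol O.
SiO2: 36.59/60.083 = 0.60899 mol → 0.60899 mol Si, 1.21798 mol O.
Total oxygen = 2.43872 mol. Normalization factor = 4/2.43872 = 1.64020.
Mg per 4 O = 0.79273 × 1.64020 = 1.300.

1.300 Mg apfu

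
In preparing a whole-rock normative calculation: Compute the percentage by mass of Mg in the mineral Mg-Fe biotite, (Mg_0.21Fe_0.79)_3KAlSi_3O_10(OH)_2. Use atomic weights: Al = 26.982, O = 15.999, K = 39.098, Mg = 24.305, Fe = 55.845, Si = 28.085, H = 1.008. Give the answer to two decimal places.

Formula mass = 0.63*24.305 + 2.37*55.845 + 1*39.098 + 1*26.982 + 3*28.085 + 12*15.999 + 2*1.008 = 492.004 g/mol, of which 15.312 g is Mg.
So Mg makes up 15.312/492.004 = 0.0311 of the mass, i.e. 3.11%.

3.11 wt%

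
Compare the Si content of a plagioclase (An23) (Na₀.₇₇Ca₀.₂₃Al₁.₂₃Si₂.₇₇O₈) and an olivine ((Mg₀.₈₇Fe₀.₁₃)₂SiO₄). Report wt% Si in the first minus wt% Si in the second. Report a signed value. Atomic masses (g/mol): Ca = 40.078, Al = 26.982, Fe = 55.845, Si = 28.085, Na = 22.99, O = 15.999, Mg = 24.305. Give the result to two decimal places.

Si in Na₀.₇₇Ca₀.₂₃Al₁.₂₃Si₂.₇₇O₈: molar mass 265.896 g/mol; 2.77×28.085 = 77.795 g → 29.26 wt%.
Si in (Mg₀.₈₇Fe₀.₁₃)₂SiO₄: molar mass 148.891 g/mol; 1×28.085 = 28.085 g → 18.86 wt%.
Difference = 29.26 − 18.86 = 10.40 percentage points.

10.40 percentage points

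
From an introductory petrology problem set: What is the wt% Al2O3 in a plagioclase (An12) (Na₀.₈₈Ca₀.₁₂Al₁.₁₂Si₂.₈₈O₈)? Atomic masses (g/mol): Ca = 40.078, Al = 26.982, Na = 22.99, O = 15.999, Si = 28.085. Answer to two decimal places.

21.62 wt%

M(Na₀.₈₈Ca₀.₁₂Al₁.₁₂Si₂.₈₈O₈) = 264.137 g/mol; M(Al2O3) = 101.961 g/mol.
Moles Al2O3 per formula unit = 1.12 Al ÷ 2 = 0.5600.
Al2O3 fraction = (0.5600 × 101.961) / 264.137 = 57.098/264.137 = 0.2162.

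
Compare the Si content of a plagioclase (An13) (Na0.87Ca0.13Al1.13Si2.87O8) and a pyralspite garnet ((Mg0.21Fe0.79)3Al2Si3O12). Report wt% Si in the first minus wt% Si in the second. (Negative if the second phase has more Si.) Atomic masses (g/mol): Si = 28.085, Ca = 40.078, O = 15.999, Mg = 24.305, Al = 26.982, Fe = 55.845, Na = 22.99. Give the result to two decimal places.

12.87 percentage points

Si in Na0.87Ca0.13Al1.13Si2.87O8: molar mass 264.297 g/mol; 2.87×28.085 = 80.604 g → 30.50 wt%.
Si in (Mg0.21Fe0.79)3Al2Si3O12: molar mass 477.872 g/mol; 3×28.085 = 84.255 g → 17.63 wt%.
Difference = 30.50 − 17.63 = 12.87 percentage points.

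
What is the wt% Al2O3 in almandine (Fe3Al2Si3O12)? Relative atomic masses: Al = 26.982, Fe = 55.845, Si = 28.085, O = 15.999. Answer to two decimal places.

20.48 wt%

Molar mass of Fe3Al2Si3O12 = 3·55.845 + 2·26.982 + 3·28.085 + 12·15.999 = 497.742 g/mol.
Each formula unit contains 2 Al, equivalent to 2/2 = 1.0000 mol Al2O3.
M(Al2O3) = 2×26.982 + 3×15.999 = 101.961 g/mol.
Mass of Al2O3 per formula unit = 1.0000 × 101.961 = 101.961 g.
Al2O3 wt% = 101.961 / 497.742 × 100 = 20.48%.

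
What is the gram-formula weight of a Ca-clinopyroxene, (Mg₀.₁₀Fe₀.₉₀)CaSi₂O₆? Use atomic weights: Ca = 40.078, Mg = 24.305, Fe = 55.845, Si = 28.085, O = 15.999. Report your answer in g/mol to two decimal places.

M = 0.10(24.305) + 0.90(55.845) + 1(40.078) + 2(28.085) + 6(15.999)

244.93 g/mol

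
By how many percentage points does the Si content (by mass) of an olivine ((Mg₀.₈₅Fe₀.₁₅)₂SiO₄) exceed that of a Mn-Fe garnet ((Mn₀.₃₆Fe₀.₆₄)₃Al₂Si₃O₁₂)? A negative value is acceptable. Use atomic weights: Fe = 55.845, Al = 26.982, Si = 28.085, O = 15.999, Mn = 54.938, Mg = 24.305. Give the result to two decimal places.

First mineral: 28.085 g Si in 150.153 g formula = 18.70 wt% Si.
Second mineral: 84.255 g Si in 496.762 g formula = 16.96 wt% Si.
18.70% − 16.96% gives a difference of 1.74 percentage points.

1.74 percentage points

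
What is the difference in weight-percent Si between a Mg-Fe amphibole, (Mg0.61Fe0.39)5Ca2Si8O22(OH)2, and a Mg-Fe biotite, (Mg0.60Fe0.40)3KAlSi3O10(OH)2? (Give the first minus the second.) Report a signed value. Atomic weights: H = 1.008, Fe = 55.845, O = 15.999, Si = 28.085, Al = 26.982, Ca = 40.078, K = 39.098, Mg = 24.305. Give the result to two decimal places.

7.20 percentage points

Si in (Mg0.61Fe0.39)5Ca2Si8O22(OH)2: molar mass 873.856 g/mol; 8×28.085 = 224.680 g → 25.71 wt%.
Si in (Mg0.60Fe0.40)3KAlSi3O10(OH)2: molar mass 455.102 g/mol; 3×28.085 = 84.255 g → 18.51 wt%.
Difference = 25.71 − 18.51 = 7.20 percentage points.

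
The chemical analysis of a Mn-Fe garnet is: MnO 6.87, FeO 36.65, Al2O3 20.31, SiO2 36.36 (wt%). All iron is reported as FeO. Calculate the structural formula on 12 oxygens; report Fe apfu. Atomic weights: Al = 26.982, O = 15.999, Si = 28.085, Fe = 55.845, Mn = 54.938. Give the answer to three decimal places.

MnO (M=70.937): mol = 0.09685; Mn = 0.09685, O = 0.09685.
FeO (M=71.844): mol = 0.51013; Fe = 0.51013, O = 0.51013.
Al2O3 (M=101.961): mol = 0.19919; Al = 0.39838, O = 0.59757.
SiO2 (M=60.083): mol = 0.60516; Si = 0.60516, O = 1.21032.
ΣO = 2.41487; factor = 12/ΣO = 4.96921.
Fe apfu = 0.51013 × 4.96921 = 2.535.

2.535 Fe apfu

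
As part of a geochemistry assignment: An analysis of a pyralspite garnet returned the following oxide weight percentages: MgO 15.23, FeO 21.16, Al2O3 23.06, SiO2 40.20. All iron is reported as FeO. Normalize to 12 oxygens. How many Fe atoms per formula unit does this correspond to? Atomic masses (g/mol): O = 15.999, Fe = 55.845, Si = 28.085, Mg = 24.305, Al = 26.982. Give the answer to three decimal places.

1.314 Fe apfu

15.23 wt% MgO ÷ 40.304 g/mol = 0.37788 mol, giving 0.37788 Mg and 0.37788 O.
21.16 wt% FeO ÷ 71.844 g/mol = 0.29453 mol, giving 0.29453 Fe and 0.29453 O.
23.06 wt% Al2O3 ÷ 101.961 g/mol = 0.22616 mol, giving 0.45232 Al and 0.67848 O.
40.20 wt% SiO2 ÷ 60.083 g/mol = 0.66907 mol, giving 0.66907 Si and 1.33814 O.
Oxygen sums to 2.68903; scaling by 12/2.68903 = 4.46258 puts the formula on 12 O.
Fe: 0.29453 × 4.46258 = 1.314 atoms per formula unit.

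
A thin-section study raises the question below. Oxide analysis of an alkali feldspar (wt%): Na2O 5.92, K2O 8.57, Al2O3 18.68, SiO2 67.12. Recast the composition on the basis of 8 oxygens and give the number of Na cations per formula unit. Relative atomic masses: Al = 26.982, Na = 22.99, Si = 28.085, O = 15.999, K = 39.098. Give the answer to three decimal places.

Na2O (M=61.979): mol = 0.09552; Na = 0.19104, O = 0.09552.
K2O (M=94.195): mol = 0.09098; K = 0.18196, O = 0.09098.
Al2O3 (M=101.961): mol = 0.18321; Al = 0.36642, O = 0.54963.
SiO2 (M=60.083): mol = 1.11712; Si = 1.11712, O = 2.23424.
ΣO = 2.97037; factor = 8/ΣO = 2.69327.
Na apfu = 0.19104 × 2.69327 = 0.515.

0.515 Na apfu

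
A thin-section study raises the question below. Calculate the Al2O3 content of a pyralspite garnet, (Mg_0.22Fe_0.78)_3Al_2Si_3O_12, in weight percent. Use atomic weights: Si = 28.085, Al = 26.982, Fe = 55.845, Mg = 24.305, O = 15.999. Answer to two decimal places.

Molar mass of (Mg_0.22Fe_0.78)_3Al_2Si_3O_12 = 0.66*24.305 + 2.34*55.845 + 2*26.982 + 3*28.085 + 12*15.999 = 476.926 g/mol.
Each formula unit contains 2 Al, equivalent to 2/2 = 1.0000 mol Al2O3.
M(Al2O3) = 2×26.982 + 3×15.999 = 101.961 g/mol.
Mass of Al2O3 per formula unit = 1.0000 × 101.961 = 101.961 g.
Al2O3 wt% = 101.961 / 476.926 × 100 = 21.38%.

21.38 wt%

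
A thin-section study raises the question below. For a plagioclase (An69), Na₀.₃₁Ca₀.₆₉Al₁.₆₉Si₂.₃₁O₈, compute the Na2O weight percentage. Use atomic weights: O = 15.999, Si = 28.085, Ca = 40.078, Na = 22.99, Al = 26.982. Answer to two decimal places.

Molar mass of Na₀.₃₁Ca₀.₆₉Al₁.₆₉Si₂.₃₁O₈ = 0.31×22.99 + 0.69×40.078 + 1.69×26.982 + 2.31×28.085 + 8×15.999 = 273.249 g/mol.
Each formula unit contains 0.31 Na, equivalent to 0.31/2 = 0.1550 mol Na2O.
M(Na2O) = 2×22.99 + 1×15.999 = 61.979 g/mol.
Mass of Na2O per formula unit = 0.1550 × 61.979 = 9.607 g.
Na2O wt% = 9.607 / 273.249 × 100 = 3.52%.

3.52 wt%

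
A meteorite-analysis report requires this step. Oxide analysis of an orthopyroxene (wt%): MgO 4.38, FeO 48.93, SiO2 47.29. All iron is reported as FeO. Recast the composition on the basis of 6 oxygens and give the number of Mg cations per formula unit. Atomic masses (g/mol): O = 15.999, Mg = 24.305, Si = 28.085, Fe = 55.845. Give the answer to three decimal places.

0.276 Mg apfu

MgO (M=40.304): mol = 0.10867; Mg = 0.10867, O = 0.10867.
FeO (M=71.844): mol = 0.68106; Fe = 0.68106, O = 0.68106.
SiO2 (M=60.083): mol = 0.78708; Si = 0.78708, O = 1.57416.
ΣO = 2.36389; factor = 6/ΣO = 2.53819.
Mg apfu = 0.10867 × 2.53819 = 0.276.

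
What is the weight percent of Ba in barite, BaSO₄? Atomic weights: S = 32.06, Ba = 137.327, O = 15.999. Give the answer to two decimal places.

M(BaSO₄) = 233.383 g/mol.
Ba contributes 1 × 137.327 = 137.327 g per mole.
137.327/233.383 = 0.5884 → 58.84%.

58.84 mass %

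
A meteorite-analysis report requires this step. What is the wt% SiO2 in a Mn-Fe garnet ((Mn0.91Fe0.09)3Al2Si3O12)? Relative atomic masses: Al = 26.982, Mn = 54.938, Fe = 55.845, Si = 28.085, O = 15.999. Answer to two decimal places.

M((Mn0.91Fe0.09)3Al2Si3O12) = 495.266 g/mol; M(SiO2) = 60.083 g/mol.
Moles SiO2 per formula unit = 3 Si ÷ 1 = 3.0000.
SiO2 fraction = (3.0000 × 60.083) / 495.266 = 180.249/495.266 = 0.3639.

36.39 wt%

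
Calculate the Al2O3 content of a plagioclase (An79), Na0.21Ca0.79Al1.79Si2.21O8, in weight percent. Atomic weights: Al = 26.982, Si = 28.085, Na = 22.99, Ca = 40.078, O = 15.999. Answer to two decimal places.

Molar mass of Na0.21Ca0.79Al1.79Si2.21O8 = 0.21*22.99 + 0.79*40.078 + 1.79*26.982 + 2.21*28.085 + 8*15.999 = 274.847 g/mol.
Each formula unit contains 1.79 Al, equivalent to 1.79/2 = 0.8950 mol Al2O3.
M(Al2O3) = 2×26.982 + 3×15.999 = 101.961 g/mol.
Mass of Al2O3 per formula unit = 0.8950 × 101.961 = 91.255 g.
Al2O3 wt% = 91.255 / 274.847 × 100 = 33.20%.

33.20 wt%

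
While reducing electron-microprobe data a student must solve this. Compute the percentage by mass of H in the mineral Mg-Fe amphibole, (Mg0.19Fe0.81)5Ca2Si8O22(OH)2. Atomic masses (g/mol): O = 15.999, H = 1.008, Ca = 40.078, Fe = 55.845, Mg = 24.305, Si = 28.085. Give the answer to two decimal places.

0.21 wt%

Formula mass = 0.95·24.305 + 4.05·55.845 + 2·40.078 + 8·28.085 + 24·15.999 + 2·1.008 = 940.090 g/mol, of which 2.016 g is H.
So H makes up 2.016/940.090 = 0.0021 of the mass, i.e. 0.21%.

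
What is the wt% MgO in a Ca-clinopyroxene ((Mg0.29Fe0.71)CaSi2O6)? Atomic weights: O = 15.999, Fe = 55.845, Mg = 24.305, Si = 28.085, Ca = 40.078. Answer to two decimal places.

Molar mass of (Mg0.29Fe0.71)CaSi2O6 = 0.29·24.305 + 0.71·55.845 + 1·40.078 + 2·28.085 + 6·15.999 = 238.940 g/mol.
Each formula unit contains 0.29 Mg, equivalent to 0.29/1 = 0.2900 mol MgO.
M(MgO) = 1×24.305 + 1×15.999 = 40.304 g/mol.
Mass of MgO per formula unit = 0.2900 × 40.304 = 11.688 g.
MgO wt% = 11.688 / 238.940 × 100 = 4.89%.

4.89 wt%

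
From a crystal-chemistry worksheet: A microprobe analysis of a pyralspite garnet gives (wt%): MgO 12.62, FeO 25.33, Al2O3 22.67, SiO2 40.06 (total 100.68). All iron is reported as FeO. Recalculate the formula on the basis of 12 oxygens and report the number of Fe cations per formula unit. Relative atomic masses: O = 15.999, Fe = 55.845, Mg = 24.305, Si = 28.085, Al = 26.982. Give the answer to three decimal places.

MgO: 12.62/40.304 = 0.31312 mol → 0.31312 mol Mg, 0.31312 mol O.
FeO: 25.33/71.844 = 0.35257 mol → 0.35257 mol Fe, 0.35257 mol O.
Al2O3: 22.67/101.961 = 0.22234 mol → 0.44468 mol Al, 0.66702 mol O.
SiO2: 40.06/60.083 = 0.66674 mol → 0.66674 mol Si, 1.33348 mol O.
Total oxygen = 2.66619 mol. Normalization factor = 12/2.66619 = 4.50080.
Fe per 12 O = 0.35257 × 4.50080 = 1.587.

1.587 Fe apfu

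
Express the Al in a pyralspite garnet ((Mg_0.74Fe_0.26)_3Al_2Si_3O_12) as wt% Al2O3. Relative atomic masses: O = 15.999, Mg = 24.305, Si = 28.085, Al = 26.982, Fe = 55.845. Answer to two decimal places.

M((Mg_0.74Fe_0.26)_3Al_2Si_3O_12) = 427.723 g/mol; M(Al2O3) = 101.961 g/mol.
Moles Al2O3 per formula unit = 2 Al ÷ 2 = 1.0000.
Al2O3 fraction = (1.0000 × 101.961) / 427.723 = 101.961/427.723 = 0.2384.

23.84 wt%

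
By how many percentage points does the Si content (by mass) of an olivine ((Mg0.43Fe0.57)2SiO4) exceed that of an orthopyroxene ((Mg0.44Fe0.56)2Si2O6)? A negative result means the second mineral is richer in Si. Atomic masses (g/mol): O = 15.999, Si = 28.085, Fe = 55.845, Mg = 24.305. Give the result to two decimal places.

M((Mg0.43Fe0.57)2SiO4) = 176.647 g/mol, so wt% Si = 28.085/176.647 × 100 = 15.90%.
M((Mg0.44Fe0.56)2Si2O6) = 236.099 g/mol, so wt% Si = 56.170/236.099 × 100 = 23.79%.
15.90 − 23.79 = -7.89 pp.

-7.89 percentage points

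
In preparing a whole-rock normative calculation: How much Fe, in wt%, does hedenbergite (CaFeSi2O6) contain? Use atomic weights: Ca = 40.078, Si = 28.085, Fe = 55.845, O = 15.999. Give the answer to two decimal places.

M(CaFeSi2O6) = 248.087 g/mol.
Fe contributes 1 × 55.845 = 55.845 g per mole.
55.845/248.087 = 0.2251 → 22.51%.

22.51 wt%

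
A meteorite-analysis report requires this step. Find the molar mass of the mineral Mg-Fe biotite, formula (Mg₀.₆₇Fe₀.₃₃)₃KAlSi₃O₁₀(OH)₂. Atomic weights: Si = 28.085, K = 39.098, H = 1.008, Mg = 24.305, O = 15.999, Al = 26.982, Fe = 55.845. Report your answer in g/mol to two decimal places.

448.48 g/mol

M = 2.01(24.305) + 0.99(55.845) + 1(39.098) + 1(26.982) + 3(28.085) + 12(15.999) + 2(1.008)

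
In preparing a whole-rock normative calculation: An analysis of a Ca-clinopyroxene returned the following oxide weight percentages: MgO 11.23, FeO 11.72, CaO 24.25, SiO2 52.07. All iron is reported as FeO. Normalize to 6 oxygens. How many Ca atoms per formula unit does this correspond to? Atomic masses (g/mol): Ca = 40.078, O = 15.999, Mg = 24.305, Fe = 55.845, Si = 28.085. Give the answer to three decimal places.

0.995 Ca apfu

MgO (M=40.304): mol = 0.27863; Mg = 0.27863, O = 0.27863.
FeO (M=71.844): mol = 0.16313; Fe = 0.16313, O = 0.16313.
CaO (M=56.077): mol = 0.43244; Ca = 0.43244, O = 0.43244.
SiO2 (M=60.083): mol = 0.86663; Si = 0.86663, O = 1.73326.
ΣO = 2.60746; factor = 6/ΣO = 2.30109.
Ca apfu = 0.43244 × 2.30109 = 0.995.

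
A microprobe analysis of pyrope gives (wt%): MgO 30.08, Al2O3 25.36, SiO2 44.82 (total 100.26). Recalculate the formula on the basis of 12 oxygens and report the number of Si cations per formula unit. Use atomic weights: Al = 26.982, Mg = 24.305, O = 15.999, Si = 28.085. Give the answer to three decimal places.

MgO (M=40.304): mol = 0.74633; Mg = 0.74633, O = 0.74633.
Al2O3 (M=101.961): mol = 0.24872; Al = 0.49744, O = 0.74616.
SiO2 (M=60.083): mol = 0.74597; Si = 0.74597, O = 1.49194.
ΣO = 2.98443; factor = 12/ΣO = 4.02087.
Si apfu = 0.74597 × 4.02087 = 2.999.

2.999 Si apfu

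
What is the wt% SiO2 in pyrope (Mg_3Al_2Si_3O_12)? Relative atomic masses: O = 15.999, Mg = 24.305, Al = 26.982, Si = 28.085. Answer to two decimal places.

44.71 wt%

M(Mg_3Al_2Si_3O_12) = 403.122 g/mol; M(SiO2) = 60.083 g/mol.
Moles SiO2 per formula unit = 3 Si ÷ 1 = 3.0000.
SiO2 fraction = (3.0000 × 60.083) / 403.122 = 180.249/403.122 = 0.4471.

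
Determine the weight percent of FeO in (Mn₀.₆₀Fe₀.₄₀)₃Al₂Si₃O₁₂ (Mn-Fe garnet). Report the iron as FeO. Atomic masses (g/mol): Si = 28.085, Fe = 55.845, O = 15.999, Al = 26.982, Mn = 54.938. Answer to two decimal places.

17.38 wt%

Molar mass of (Mn₀.₆₀Fe₀.₄₀)₃Al₂Si₃O₁₂ = 1.80×54.938 + 1.20×55.845 + 2×26.982 + 3×28.085 + 12×15.999 = 496.109 g/mol.
Each formula unit contains 1.20 Fe, equivalent to 1.20/1 = 1.2000 mol FeO.
M(FeO) = 1×55.845 + 1×15.999 = 71.844 g/mol.
Mass of FeO per formula unit = 1.2000 × 71.844 = 86.213 g.
FeO wt% = 86.213 / 496.109 × 100 = 17.38%.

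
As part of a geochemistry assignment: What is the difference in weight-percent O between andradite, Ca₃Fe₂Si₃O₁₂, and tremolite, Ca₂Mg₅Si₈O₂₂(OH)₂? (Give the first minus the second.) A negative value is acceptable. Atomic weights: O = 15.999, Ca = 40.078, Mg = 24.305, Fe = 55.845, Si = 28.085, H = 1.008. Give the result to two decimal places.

M(Ca₃Fe₂Si₃O₁₂) = 508.167 g/mol, so wt% O = 191.988/508.167 × 100 = 37.78%.
M(Ca₂Mg₅Si₈O₂₂(OH)₂) = 812.353 g/mol, so wt% O = 383.976/812.353 × 100 = 47.27%.
37.78 − 47.27 = -9.49 pp.

-9.49 percentage points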